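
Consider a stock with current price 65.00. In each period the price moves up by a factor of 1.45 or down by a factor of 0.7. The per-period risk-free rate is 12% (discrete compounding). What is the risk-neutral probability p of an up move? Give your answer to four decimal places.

Risk-neutral probability p = (1 + 0.12 − 0.7)/(1.45 − 0.7) = 0.4200/0.7500 = 0.5600

p = 0.5600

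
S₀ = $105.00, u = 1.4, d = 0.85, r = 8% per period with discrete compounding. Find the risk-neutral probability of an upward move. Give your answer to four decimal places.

p = 0.4182

Risk-neutral probability p = (1 + 0.08 − 0.85)/(1.4 − 0.85) = 0.2300/0.5500 = 0.4182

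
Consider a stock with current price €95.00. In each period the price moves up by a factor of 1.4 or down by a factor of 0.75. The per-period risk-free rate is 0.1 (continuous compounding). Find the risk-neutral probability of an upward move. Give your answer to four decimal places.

p = 0.5464

Risk-neutral probability p = (e^0.1 − 0.75)/(1.4 − 0.75) = 0.3552/0.6500 = 0.5464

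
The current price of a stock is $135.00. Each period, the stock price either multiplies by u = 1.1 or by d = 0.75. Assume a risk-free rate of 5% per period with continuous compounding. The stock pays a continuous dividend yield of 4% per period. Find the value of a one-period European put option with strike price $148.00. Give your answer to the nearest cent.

$11.43

Per-period risk-free factor R = e^0.05 = 1.0513; dividend-adjusted growth = e^(0.05−0.04) = 1.0101.
Risk-neutral probability p = (1.0101 − 0.75)/(1.1 − 0.75) = 0.2601/0.3500 = 0.7430
Terminal stock prices: S_u = 148.5, S_d = 101.2
Terminal payoffs (K − S): max(-0.5, 0) = 0, max(46.75, 0) = 46.75
Node 0 (S = 135): V_0 = e^(−0.05)·[0.7430·0.0000 + 0.2570·46.7500] = 11.4288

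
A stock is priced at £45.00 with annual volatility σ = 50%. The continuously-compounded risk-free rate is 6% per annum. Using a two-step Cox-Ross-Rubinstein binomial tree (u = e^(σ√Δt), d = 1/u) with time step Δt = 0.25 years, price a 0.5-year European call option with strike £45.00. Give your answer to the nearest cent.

CRR parameters: u = e^(σ√Δt) = e^(0.5·√0.25) = 1.2840, d = 1/u = 0.7788
Per-period rate: rΔt = 0.06·0.25 = 0.015, so R = e^0.015 = 1.0151
Risk-neutral probability p = (e^0.015 − 0.7788)/(1.2840 − 0.7788) = 0.2363/0.5052 = 0.4677
Terminal stock prices: S_uu = 74.19, S_ud = 45, S_dd = 27.29
Terminal payoffs (S − K): max(29.19, 0) = 29.19, max(0, 0) = 0, max(-17.71, 0) = 0
Node u (S = 57.78): V_u = e^(−0.015)·[0.4677·29.1925 + 0.5323·0.0000] = 13.4511
Node d (S = 35.05): V_d = e^(−0.015)·[0.4677·0.0000 + 0.5323·0.0000] = 0.0000
Node 0 (S = 45): V_0 = e^(−0.015)·[0.4677·13.4511 + 0.5323·0.0000] = 6.1979

£6.20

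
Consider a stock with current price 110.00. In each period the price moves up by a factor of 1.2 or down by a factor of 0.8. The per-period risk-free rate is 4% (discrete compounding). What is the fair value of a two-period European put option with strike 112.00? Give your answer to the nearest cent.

8.99

Risk-neutral probability p = (1 + 0.04 − 0.8)/(1.2 − 0.8) = 0.2400/0.4000 = 0.6000
Terminal stock prices: S_uu = 158.4, S_ud = 105.6, S_dd = 70.4
Terminal payoffs (K − S): max(-46.4, 0) = 0, max(6.4, 0) = 6.4, max(41.6, 0) = 41.6
Node u (S = 132): V_u = 1/1.04·[0.6000·0.0000 + 0.4000·6.4000] = 2.4615
Node d (S = 88): V_d = 1/1.04·[0.6000·6.4000 + 0.4000·41.6000] = 19.6923
Node 0 (S = 110): V_0 = 1/1.04·[0.6000·2.4615 + 0.4000·19.6923] = 8.9941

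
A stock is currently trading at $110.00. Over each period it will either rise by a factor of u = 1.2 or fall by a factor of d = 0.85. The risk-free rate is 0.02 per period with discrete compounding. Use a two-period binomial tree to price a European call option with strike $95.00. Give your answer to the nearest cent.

$22.64

Risk-neutral probability p = (1 + 0.02 − 0.85)/(1.2 − 0.85) = 0.1700/0.3500 = 0.4857
Terminal stock prices: S_uu = 158.4, S_ud = 112.2, S_dd = 79.47
Terminal payoffs (S − K): max(63.4, 0) = 63.4, max(17.2, 0) = 17.2, max(-15.53, 0) = 0
Node u (S = 132): V_u = 1/1.02·[0.4857·63.4000 + 0.5143·17.2000] = 38.8627
Node d (S = 93.5): V_d = 1/1.02·[0.4857·17.2000 + 0.5143·0.0000] = 8.1905
Node 0 (S = 110): V_0 = 1/1.02·[0.4857·38.8627 + 0.5143·8.1905] = 22.6357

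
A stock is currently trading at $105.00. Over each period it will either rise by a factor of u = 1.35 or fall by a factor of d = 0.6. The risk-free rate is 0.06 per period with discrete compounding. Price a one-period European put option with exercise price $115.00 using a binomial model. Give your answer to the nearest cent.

Risk-neutral probability p = (1 + 0.06 − 0.6)/(1.35 − 0.6) = 0.4600/0.7500 = 0.6133
Terminal stock prices: S_u = 141.8, S_d = 63
Terminal payoffs (K − S): max(-26.75, 0) = 0, max(52, 0) = 52
Node 0 (S = 105): V_0 = 1/1.06·[0.6133·0.0000 + 0.3867·52.0000] = 18.9686

$18.97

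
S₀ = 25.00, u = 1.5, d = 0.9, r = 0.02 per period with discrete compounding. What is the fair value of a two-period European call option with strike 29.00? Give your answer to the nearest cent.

Risk-neutral probability p = (1 + 0.02 − 0.9)/(1.5 − 0.9) = 0.1200/0.6000 = 0.2000
Terminal stock prices: S_uu = 56.25, S_ud = 33.75, S_dd = 20.25
Terminal payoffs (S − K): max(27.25, 0) = 27.25, max(4.75, 0) = 4.75, max(-8.75, 0) = 0
Node u (S = 37.5): V_u = 1/1.02·[0.2000·27.2500 + 0.8000·4.7500] = 9.0686
Node d (S = 22.5): V_d = 1/1.02·[0.2000·4.7500 + 0.8000·0.0000] = 0.9314
Node 0 (S = 25): V_0 = 1/1.02·[0.2000·9.0686 + 0.8000·0.9314] = 2.5087

2.51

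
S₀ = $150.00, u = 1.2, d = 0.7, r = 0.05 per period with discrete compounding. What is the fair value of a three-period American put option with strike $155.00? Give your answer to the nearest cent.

Risk-neutral probability p = (1 + 0.05 − 0.7)/(1.2 − 0.7) = 0.3500/0.5000 = 0.7000
Terminal stock prices: S_uuu = 259.2, S_uud = 151.2, S_udd = 88.2, S_ddd = 51.45
Terminal payoffs (K − S): max(-104.2, 0) = 0, max(3.8, 0) = 3.8, max(66.8, 0) = 66.8, max(103.6, 0) = 103.6
Node uu (S = 216): continuation = 1/1.05·[0.7000·0.0000 + 0.3000·3.8000] = 1.0857; exercise value = 0.0000 ≤ continuation, so V_uu = 1.0857
Node ud (S = 126): continuation = 1/1.05·[0.7000·3.8000 + 0.3000·66.8000] = 21.6190; exercise value = 29.0000 > continuation, so V_ud = 29.0000 (exercise)
Node dd (S = 73.5): continuation = 1/1.05·[0.7000·66.8000 + 0.3000·103.5500] = 74.1190; exercise value = 81.5000 > continuation, so V_dd = 81.5000 (exercise)
Node u (S = 180): continuation = 1/1.05·[0.7000·1.0857 + 0.3000·29.0000] = 9.0095; exercise value = 0.0000 ≤ continuation, so V_u = 9.0095
Node d (S = 105): continuation = 1/1.05·[0.7000·29.0000 + 0.3000·81.5000] = 42.6190; exercise value = 50.0000 > continuation, so V_d = 50.0000 (exercise)
Node 0 (S = 150): continuation = 1/1.05·[0.7000·9.0095 + 0.3000·50.0000] = 20.2921; exercise value = 5.0000 ≤ continuation, so V_0 = 20.2921

$20.29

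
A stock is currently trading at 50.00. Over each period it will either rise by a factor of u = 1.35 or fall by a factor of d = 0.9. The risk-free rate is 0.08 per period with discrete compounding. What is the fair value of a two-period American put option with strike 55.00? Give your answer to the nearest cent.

Risk-neutral probability p = (1 + 0.08 − 0.9)/(1.35 − 0.9) = 0.1800/0.4500 = 0.4000
Terminal stock prices: S_uu = 91.13, S_ud = 60.75, S_dd = 40.5
Terminal payoffs (K − S): max(-36.13, 0) = 0, max(-5.75, 0) = 0, max(14.5, 0) = 14.5
Node u (S = 67.5): continuation = 1/1.08·[0.4000·0.0000 + 0.6000·0.0000] = 0.0000; exercise value = 0.0000 ≤ continuation, so V_u = 0.0000
Node d (S = 45): continuation = 1/1.08·[0.4000·0.0000 + 0.6000·14.5000] = 8.0556; exercise value = 10.0000 > continuation, so V_d = 10.0000 (exercise)
Node 0 (S = 50): continuation = 1/1.08·[0.4000·0.0000 + 0.6000·10.0000] = 5.5556; exercise value = 5.0000 ≤ continuation, so V_0 = 5.5556

5.56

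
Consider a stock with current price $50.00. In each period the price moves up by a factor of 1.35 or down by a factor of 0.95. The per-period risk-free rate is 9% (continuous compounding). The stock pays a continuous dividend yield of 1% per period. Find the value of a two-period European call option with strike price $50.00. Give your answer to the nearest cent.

$9.06

Per-period risk-free factor R = e^0.09 = 1.0942; dividend-adjusted growth = e^(0.09−0.01) = 1.0833.
Risk-neutral probability p = (1.0833 − 0.95)/(1.35 − 0.95) = 0.1333/0.4000 = 0.3332
Terminal stock prices: S_uu = 91.13, S_ud = 64.12, S_dd = 45.12
Terminal payoffs (S − K): max(41.13, 0) = 41.13, max(14.12, 0) = 14.12, max(-4.875, 0) = 0
Node u (S = 67.5): V_u = e^(−0.09)·[0.3332·41.1250 + 0.6668·14.1250] = 21.1318
Node d (S = 47.5): V_d = e^(−0.09)·[0.3332·14.1250 + 0.6668·0.0000] = 4.3016
Node 0 (S = 50): V_0 = e^(−0.09)·[0.3332·21.1318 + 0.6668·4.3016] = 9.0568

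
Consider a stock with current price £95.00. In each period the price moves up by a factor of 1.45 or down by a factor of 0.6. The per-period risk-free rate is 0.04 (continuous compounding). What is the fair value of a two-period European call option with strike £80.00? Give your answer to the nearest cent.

Risk-neutral probability p = (e^0.04 − 0.6)/(1.45 − 0.6) = 0.4408/0.8500 = 0.5186
Terminal stock prices: S_uu = 199.7, S_ud = 82.65, S_dd = 34.2
Terminal payoffs (S − K): max(119.7, 0) = 119.7, max(2.65, 0) = 2.65, max(-45.8, 0) = 0
Node u (S = 137.8): V_u = e^(−0.04)·[0.5186·119.7375 + 0.4814·2.6500] = 60.8868
Node d (S = 57): V_d = e^(−0.04)·[0.5186·2.6500 + 0.4814·0.0000] = 1.3204
Node 0 (S = 95): V_0 = e^(−0.04)·[0.5186·60.8868 + 0.4814·1.3204] = 30.9486

£30.95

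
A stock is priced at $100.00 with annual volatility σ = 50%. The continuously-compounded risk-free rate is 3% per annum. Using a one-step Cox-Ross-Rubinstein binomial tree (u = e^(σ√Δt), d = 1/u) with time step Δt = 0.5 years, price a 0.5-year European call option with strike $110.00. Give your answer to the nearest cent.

$13.84

CRR parameters: u = e^(σ√Δt) = e^(0.5·√0.5) = 1.4241, d = 1/u = 0.7022
Per-period rate: rΔt = 0.03·0.5 = 0.015, so R = e^0.015 = 1.0151
Risk-neutral probability p = (e^0.015 − 0.7022)/(1.4241 − 0.7022) = 0.3129/0.7219 = 0.4335
Terminal stock prices: S_u = 142.4, S_d = 70.22
Terminal payoffs (S − K): max(32.41, 0) = 32.41, max(-39.78, 0) = 0
Node 0 (S = 100): V_0 = e^(−0.015)·[0.4335·32.4119 + 0.5665·0.0000] = 13.8399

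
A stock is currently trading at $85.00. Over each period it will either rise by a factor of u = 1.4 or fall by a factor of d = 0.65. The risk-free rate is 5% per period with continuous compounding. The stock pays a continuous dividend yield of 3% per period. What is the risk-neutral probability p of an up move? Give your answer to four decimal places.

Per-period risk-free factor R = e^0.05 = 1.0513; dividend-adjusted growth = e^(0.05−0.03) = 1.0202.
Risk-neutral probability p = (1.0202 − 0.65)/(1.4 − 0.65) = 0.3702/0.7500 = 0.4936

p = 0.4936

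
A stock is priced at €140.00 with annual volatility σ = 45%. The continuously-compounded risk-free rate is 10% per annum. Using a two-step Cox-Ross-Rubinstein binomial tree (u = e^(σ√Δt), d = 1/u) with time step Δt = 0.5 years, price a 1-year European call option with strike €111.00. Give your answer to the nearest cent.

€47.90

CRR parameters: u = e^(σ√Δt) = e^(0.45·√0.5) = 1.3746, d = 1/u = 0.7275
Per-period rate: rΔt = 0.1·0.5 = 0.05, so R = e^0.05 = 1.0513
Risk-neutral probability p = (e^0.05 − 0.7275)/(1.3746 − 0.7275) = 0.3238/0.6472 = 0.5003
Terminal stock prices: S_uu = 264.6, S_ud = 140, S_dd = 74.09
Terminal payoffs (S − K): max(153.6, 0) = 153.6, max(29, 0) = 29, max(-36.91, 0) = 0
Node u (S = 192.5): V_u = e^(−0.05)·[0.5003·153.5522 + 0.4997·29.0000] = 86.8643
Node d (S = 101.8): V_d = e^(−0.05)·[0.5003·29.0000 + 0.4997·0.0000] = 13.8021
Node 0 (S = 140): V_0 = e^(−0.05)·[0.5003·86.8643 + 0.4997·13.8021] = 47.9018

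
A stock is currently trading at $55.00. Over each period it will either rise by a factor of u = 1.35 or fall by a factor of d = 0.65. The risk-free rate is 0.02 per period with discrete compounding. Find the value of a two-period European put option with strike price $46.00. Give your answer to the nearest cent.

$4.86

Risk-neutral probability p = (1 + 0.02 − 0.65)/(1.35 − 0.65) = 0.3700/0.7000 = 0.5286
Terminal stock prices: S_uu = 100.2, S_ud = 48.26, S_dd = 23.24
Terminal payoffs (K − S): max(-54.24, 0) = 0, max(-2.263, 0) = 0, max(22.76, 0) = 22.76
Node u (S = 74.25): V_u = 1/1.02·[0.5286·0.0000 + 0.4714·0.0000] = 0.0000
Node d (S = 35.75): V_d = 1/1.02·[0.5286·0.0000 + 0.4714·22.7625] = 10.5205
Node 0 (S = 55): V_0 = 1/1.02·[0.5286·0.0000 + 0.4714·10.5205] = 4.8624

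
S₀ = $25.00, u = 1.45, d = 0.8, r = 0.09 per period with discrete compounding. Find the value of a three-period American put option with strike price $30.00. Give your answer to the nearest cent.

Risk-neutral probability p = (1 + 0.09 − 0.8)/(1.45 − 0.8) = 0.2900/0.6500 = 0.4462
Terminal stock prices: S_uuu = 76.22, S_uud = 42.05, S_udd = 23.2, S_ddd = 12.8
Terminal payoffs (K − S): max(-46.22, 0) = 0, max(-12.05, 0) = 0, max(6.8, 0) = 6.8, max(17.2, 0) = 17.2
Node uu (S = 52.56): continuation = 1/1.09·[0.4462·0.0000 + 0.5538·0.0000] = 0.0000; exercise value = 0.0000 ≤ continuation, so V_uu = 0.0000
Node ud (S = 29): continuation = 1/1.09·[0.4462·0.0000 + 0.5538·6.8000] = 3.4552; exercise value = 1.0000 ≤ continuation, so V_ud = 3.4552
Node dd (S = 16): continuation = 1/1.09·[0.4462·6.8000 + 0.5538·17.2000] = 11.5229; exercise value = 14.0000 > continuation, so V_dd = 14.0000 (exercise)
Node u (S = 36.25): continuation = 1/1.09·[0.4462·0.0000 + 0.5538·3.4552] = 1.7556; exercise value = 0.0000 ≤ continuation, so V_u = 1.7556
Node d (S = 20): continuation = 1/1.09·[0.4462·3.4552 + 0.5538·14.0000] = 8.5279; exercise value = 10.0000 > continuation, so V_d = 10.0000 (exercise)
Node 0 (S = 25): continuation = 1/1.09·[0.4462·1.7556 + 0.5538·10.0000] = 5.7998; exercise value = 5.0000 ≤ continuation, so V_0 = 5.7998

$5.80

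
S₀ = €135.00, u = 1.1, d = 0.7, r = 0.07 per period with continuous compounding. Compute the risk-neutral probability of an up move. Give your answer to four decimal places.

Risk-neutral probability p = (e^0.07 − 0.7)/(1.1 − 0.7) = 0.3725/0.4000 = 0.9313

p = 0.9313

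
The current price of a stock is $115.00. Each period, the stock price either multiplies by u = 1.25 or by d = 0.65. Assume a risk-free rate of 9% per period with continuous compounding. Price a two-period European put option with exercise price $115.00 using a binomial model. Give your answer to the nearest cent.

Risk-neutral probability p = (e^0.09 − 0.65)/(1.25 − 0.65) = 0.4442/0.6000 = 0.7403
Terminal stock prices: S_uu = 179.7, S_ud = 93.44, S_dd = 48.59
Terminal payoffs (K − S): max(-64.69, 0) = 0, max(21.56, 0) = 21.56, max(66.41, 0) = 66.41
Node u (S = 143.8): V_u = e^(−0.09)·[0.7403·0.0000 + 0.2597·21.5625] = 5.1180
Node d (S = 74.75): V_d = e^(−0.09)·[0.7403·21.5625 + 0.2597·66.4125] = 30.3521
Node 0 (S = 115): V_0 = e^(−0.09)·[0.7403·5.1180 + 0.2597·30.3521] = 10.6670

$10.67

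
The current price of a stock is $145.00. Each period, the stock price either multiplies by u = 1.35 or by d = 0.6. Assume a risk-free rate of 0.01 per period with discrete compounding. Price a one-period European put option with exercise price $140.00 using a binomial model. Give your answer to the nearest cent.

$23.79

Risk-neutral probability p = (1 + 0.01 − 0.6)/(1.35 − 0.6) = 0.4100/0.7500 = 0.5467
Terminal stock prices: S_u = 195.8, S_d = 87
Terminal payoffs (K − S): max(-55.75, 0) = 0, max(53, 0) = 53
Node 0 (S = 145): V_0 = 1/1.01·[0.5467·0.0000 + 0.4533·53.0000] = 23.7888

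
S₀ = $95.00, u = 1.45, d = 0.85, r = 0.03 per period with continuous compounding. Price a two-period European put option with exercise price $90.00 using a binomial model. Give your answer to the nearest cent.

$9.84

Risk-neutral probability p = (e^0.03 − 0.85)/(1.45 − 0.85) = 0.1805/0.6000 = 0.3008
Terminal stock prices: S_uu = 199.7, S_ud = 117.1, S_dd = 68.64
Terminal payoffs (K − S): max(-109.7, 0) = 0, max(-27.09, 0) = 0, max(21.36, 0) = 21.36
Node u (S = 137.8): V_u = e^(−0.03)·[0.3008·0.0000 + 0.6992·0.0000] = 0.0000
Node d (S = 80.75): V_d = e^(−0.03)·[0.3008·0.0000 + 0.6992·21.3625] = 14.4961
Node 0 (S = 95): V_0 = e^(−0.03)·[0.3008·0.0000 + 0.6992·14.4961] = 9.8367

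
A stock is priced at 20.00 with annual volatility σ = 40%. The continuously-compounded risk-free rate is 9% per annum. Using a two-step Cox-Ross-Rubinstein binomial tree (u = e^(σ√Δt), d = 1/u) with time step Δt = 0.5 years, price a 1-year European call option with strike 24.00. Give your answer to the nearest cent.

CRR parameters: u = e^(σ√Δt) = e^(0.4·√0.5) = 1.3269, d = 1/u = 0.7536
Per-period rate: rΔt = 0.09·0.5 = 0.045, so R = e^0.045 = 1.0460
Risk-neutral probability p = (e^0.045 − 0.7536)/(1.3269 − 0.7536) = 0.2924/0.5733 = 0.5100
Terminal stock prices: S_uu = 35.21, S_ud = 20, S_dd = 11.36
Terminal payoffs (S − K): max(11.21, 0) = 11.21, max(-4, 0) = 0, max(-12.64, 0) = 0
Node u (S = 26.54): V_u = e^(−0.045)·[0.5100·11.2131 + 0.4900·0.0000] = 5.4676
Node d (S = 15.07): V_d = e^(−0.045)·[0.5100·0.0000 + 0.4900·0.0000] = 0.0000
Node 0 (S = 20): V_0 = e^(−0.045)·[0.5100·5.4676 + 0.4900·0.0000] = 2.6660

2.67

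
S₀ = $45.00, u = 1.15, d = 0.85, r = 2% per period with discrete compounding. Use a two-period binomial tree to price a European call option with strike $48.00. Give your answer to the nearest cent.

$3.55

Risk-neutral probability p = (1 + 0.02 − 0.85)/(1.15 − 0.85) = 0.1700/0.3000 = 0.5667
Terminal stock prices: S_uu = 59.51, S_ud = 43.99, S_dd = 32.51
Terminal payoffs (S − K): max(11.51, 0) = 11.51, max(-4.013, 0) = 0, max(-15.49, 0) = 0
Node u (S = 51.75): V_u = 1/1.02·[0.5667·11.5125 + 0.4333·0.0000] = 6.3958
Node d (S = 38.25): V_d = 1/1.02·[0.5667·0.0000 + 0.4333·0.0000] = 0.0000
Node 0 (S = 45): V_0 = 1/1.02·[0.5667·6.3958 + 0.4333·0.0000] = 3.5532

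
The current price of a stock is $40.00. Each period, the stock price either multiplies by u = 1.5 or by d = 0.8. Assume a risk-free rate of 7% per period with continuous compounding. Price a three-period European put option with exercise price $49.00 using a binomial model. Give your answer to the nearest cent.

Risk-neutral probability p = (e^0.07 − 0.8)/(1.5 − 0.8) = 0.2725/0.7000 = 0.3893
Terminal stock prices: S_uuu = 135, S_uud = 72, S_udd = 38.4, S_ddd = 20.48
Terminal payoffs (K − S): max(-86, 0) = 0, max(-23, 0) = 0, max(10.6, 0) = 10.6, max(28.52, 0) = 28.52
Node uu (S = 90): V_uu = e^(−0.07)·[0.3893·0.0000 + 0.6107·0.0000] = 0.0000
Node ud (S = 48): V_ud = e^(−0.07)·[0.3893·0.0000 + 0.6107·10.6000] = 6.0358
Node dd (S = 25.6): V_dd = e^(−0.07)·[0.3893·10.6000 + 0.6107·28.5200] = 20.0873
Node u (S = 60): V_u = e^(−0.07)·[0.3893·0.0000 + 0.6107·6.0358] = 3.4369
Node d (S = 32): V_d = e^(−0.07)·[0.3893·6.0358 + 0.6107·20.0873] = 13.6289
Node 0 (S = 40): V_0 = e^(−0.07)·[0.3893·3.4369 + 0.6107·13.6289] = 9.0080

$9.01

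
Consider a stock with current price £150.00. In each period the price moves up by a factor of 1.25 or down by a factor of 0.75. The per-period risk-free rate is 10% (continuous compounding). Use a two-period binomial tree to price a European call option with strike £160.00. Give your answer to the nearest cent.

£30.73

Risk-neutral probability p = (e^0.1 − 0.75)/(1.25 − 0.75) = 0.3552/0.5000 = 0.7103
Terminal stock prices: S_uu = 234.4, S_ud = 140.6, S_dd = 84.38
Terminal payoffs (S − K): max(74.38, 0) = 74.38, max(-19.38, 0) = 0, max(-75.62, 0) = 0
Node u (S = 187.5): V_u = e^(−0.1)·[0.7103·74.3750 + 0.2897·0.0000] = 47.8041
Node d (S = 112.5): V_d = e^(−0.1)·[0.7103·0.0000 + 0.2897·0.0000] = 0.0000
Node 0 (S = 150): V_0 = e^(−0.1)·[0.7103·47.8041 + 0.2897·0.0000] = 30.7258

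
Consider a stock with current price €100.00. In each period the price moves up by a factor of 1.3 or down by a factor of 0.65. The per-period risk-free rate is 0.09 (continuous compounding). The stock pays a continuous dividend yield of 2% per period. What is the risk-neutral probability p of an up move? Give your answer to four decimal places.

p = 0.6500

Per-period risk-free factor R = e^0.09 = 1.0942; dividend-adjusted growth = e^(0.09−0.02) = 1.0725.
Risk-neutral probability p = (1.0725 − 0.65)/(1.3 − 0.65) = 0.4225/0.6500 = 0.6500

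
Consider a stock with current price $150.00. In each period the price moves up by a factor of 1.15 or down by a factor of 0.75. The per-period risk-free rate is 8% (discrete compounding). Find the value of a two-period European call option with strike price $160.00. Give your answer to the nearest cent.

$22.39

Risk-neutral probability p = (1 + 0.08 − 0.75)/(1.15 − 0.75) = 0.3300/0.4000 = 0.8250
Terminal stock prices: S_uu = 198.4, S_ud = 129.4, S_dd = 84.38
Terminal payoffs (S − K): max(38.37, 0) = 38.37, max(-30.62, 0) = 0, max(-75.62, 0) = 0
Node u (S = 172.5): V_u = 1/1.08·[0.8250·38.3750 + 0.1750·0.0000] = 29.3142
Node d (S = 112.5): V_d = 1/1.08·[0.8250·0.0000 + 0.1750·0.0000] = 0.0000
Node 0 (S = 150): V_0 = 1/1.08·[0.8250·29.3142 + 0.1750·0.0000] = 22.3928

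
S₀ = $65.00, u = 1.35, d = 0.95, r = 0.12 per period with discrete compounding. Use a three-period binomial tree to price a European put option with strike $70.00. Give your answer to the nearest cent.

$1.93

Risk-neutral probability p = (1 + 0.12 − 0.95)/(1.35 − 0.95) = 0.1700/0.4000 = 0.4250
Terminal stock prices: S_uuu = 159.9, S_uud = 112.5, S_udd = 79.19, S_ddd = 55.73
Terminal payoffs (K − S): max(-89.92, 0) = 0, max(-42.54, 0) = 0, max(-9.194, 0) = 0, max(14.27, 0) = 14.27
Node uu (S = 118.5): V_uu = 1/1.12·[0.4250·0.0000 + 0.5750·0.0000] = 0.0000
Node ud (S = 83.36): V_ud = 1/1.12·[0.4250·0.0000 + 0.5750·0.0000] = 0.0000
Node dd (S = 58.66): V_dd = 1/1.12·[0.4250·0.0000 + 0.5750·14.2706] = 7.3264
Node u (S = 87.75): V_u = 1/1.12·[0.4250·0.0000 + 0.5750·0.0000] = 0.0000
Node d (S = 61.75): V_d = 1/1.12·[0.4250·0.0000 + 0.5750·7.3264] = 3.7613
Node 0 (S = 65): V_0 = 1/1.12·[0.4250·0.0000 + 0.5750·3.7613] = 1.9310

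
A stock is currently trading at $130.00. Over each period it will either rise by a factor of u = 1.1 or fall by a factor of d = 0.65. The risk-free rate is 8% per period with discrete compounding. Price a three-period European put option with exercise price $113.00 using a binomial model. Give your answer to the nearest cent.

$1.28

Risk-neutral probability p = (1 + 0.08 − 0.65)/(1.1 − 0.65) = 0.4300/0.4500 = 0.9556
Terminal stock prices: S_uuu = 173, S_uud = 102.2, S_udd = 60.42, S_ddd = 35.7
Terminal payoffs (K − S): max(-60.03, 0) = 0, max(10.75, 0) = 10.75, max(52.58, 0) = 52.58, max(77.3, 0) = 77.3
Node uu (S = 157.3): V_uu = 1/1.08·[0.9556·0.0000 + 0.0444·10.7550] = 0.4426
Node ud (S = 92.95): V_ud = 1/1.08·[0.9556·10.7550 + 0.0444·52.5825] = 11.6796
Node dd (S = 54.93): V_dd = 1/1.08·[0.9556·52.5825 + 0.0444·77.2987] = 49.7046
Node u (S = 143): V_u = 1/1.08·[0.9556·0.4426 + 0.0444·11.6796] = 0.8722
Node d (S = 84.5): V_d = 1/1.08·[0.9556·11.6796 + 0.0444·49.7046] = 12.3793
Node 0 (S = 130): V_0 = 1/1.08·[0.9556·0.8722 + 0.0444·12.3793] = 1.2812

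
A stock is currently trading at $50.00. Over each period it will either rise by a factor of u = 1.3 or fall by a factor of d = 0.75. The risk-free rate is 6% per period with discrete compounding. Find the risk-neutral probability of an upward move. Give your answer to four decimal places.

Risk-neutral probability p = (1 + 0.06 − 0.75)/(1.3 − 0.75) = 0.3100/0.5500 = 0.5636

p = 0.5636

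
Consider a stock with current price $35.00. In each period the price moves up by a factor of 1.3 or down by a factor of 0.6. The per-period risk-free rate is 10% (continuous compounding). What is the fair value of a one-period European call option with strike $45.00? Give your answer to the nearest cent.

$0.33

Risk-neutral probability p = (e^0.1 − 0.6)/(1.3 − 0.6) = 0.5052/0.7000 = 0.7217
Terminal stock prices: S_u = 45.5, S_d = 21
Terminal payoffs (S − K): max(0.5, 0) = 0.5, max(-24, 0) = 0
Node 0 (S = 35): V_0 = e^(−0.1)·[0.7217·0.5000 + 0.2783·0.0000] = 0.3265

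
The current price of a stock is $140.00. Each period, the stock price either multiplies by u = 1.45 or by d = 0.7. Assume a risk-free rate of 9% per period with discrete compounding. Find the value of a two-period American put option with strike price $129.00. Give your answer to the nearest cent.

Risk-neutral probability p = (1 + 0.09 − 0.7)/(1.45 − 0.7) = 0.3900/0.7500 = 0.5200
Terminal stock prices: S_uu = 294.4, S_ud = 142.1, S_dd = 68.6
Terminal payoffs (K − S): max(-165.4, 0) = 0, max(-13.1, 0) = 0, max(60.4, 0) = 60.4
Node u (S = 203): continuation = 1/1.09·[0.5200·0.0000 + 0.4800·0.0000] = 0.0000; exercise value = 0.0000 ≤ continuation, so V_u = 0.0000
Node d (S = 98): continuation = 1/1.09·[0.5200·0.0000 + 0.4800·60.4000] = 26.5982; exercise value = 31.0000 > continuation, so V_d = 31.0000 (exercise)
Node 0 (S = 140): continuation = 1/1.09·[0.5200·0.0000 + 0.4800·31.0000] = 13.6514; exercise value = 0.0000 ≤ continuation, so V_0 = 13.6514

$13.65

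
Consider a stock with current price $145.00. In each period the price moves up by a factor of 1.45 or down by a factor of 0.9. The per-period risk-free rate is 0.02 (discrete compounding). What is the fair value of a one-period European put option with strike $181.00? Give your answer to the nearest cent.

$38.71

Risk-neutral probability p = (1 + 0.02 − 0.9)/(1.45 − 0.9) = 0.1200/0.5500 = 0.2182
Terminal stock prices: S_u = 210.2, S_d = 130.5
Terminal payoffs (K − S): max(-29.25, 0) = 0, max(50.5, 0) = 50.5
Node 0 (S = 145): V_0 = 1/1.02·[0.2182·0.0000 + 0.7818·50.5000] = 38.7077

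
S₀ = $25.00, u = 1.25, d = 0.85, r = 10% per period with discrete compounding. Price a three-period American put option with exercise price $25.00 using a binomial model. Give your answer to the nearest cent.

Risk-neutral probability p = (1 + 0.1 − 0.85)/(1.25 − 0.85) = 0.2500/0.4000 = 0.6250
Terminal stock prices: S_uuu = 48.83, S_uud = 33.2, S_udd = 22.58, S_ddd = 15.35
Terminal payoffs (K − S): max(-23.83, 0) = 0, max(-8.203, 0) = 0, max(2.422, 0) = 2.422, max(9.647, 0) = 9.647
Node uu (S = 39.06): continuation = 1/1.1·[0.6250·0.0000 + 0.3750·0.0000] = 0.0000; exercise value = 0.0000 ≤ continuation, so V_uu = 0.0000
Node ud (S = 26.56): continuation = 1/1.1·[0.6250·0.0000 + 0.3750·2.4219] = 0.8256; exercise value = 0.0000 ≤ continuation, so V_ud = 0.8256
Node dd (S = 18.06): continuation = 1/1.1·[0.6250·2.4219 + 0.3750·9.6469] = 4.6648; exercise value = 6.9375 > continuation, so V_dd = 6.9375 (exercise)
Node u (S = 31.25): continuation = 1/1.1·[0.6250·0.0000 + 0.3750·0.8256] = 0.2815; exercise value = 0.0000 ≤ continuation, so V_u = 0.2815
Node d (S = 21.25): continuation = 1/1.1·[0.6250·0.8256 + 0.3750·6.9375] = 2.8342; exercise value = 3.7500 > continuation, so V_d = 3.7500 (exercise)
Node 0 (S = 25): continuation = 1/1.1·[0.6250·0.2815 + 0.3750·3.7500] = 1.4383; exercise value = 0.0000 ≤ continuation, so V_0 = 1.4383

$1.44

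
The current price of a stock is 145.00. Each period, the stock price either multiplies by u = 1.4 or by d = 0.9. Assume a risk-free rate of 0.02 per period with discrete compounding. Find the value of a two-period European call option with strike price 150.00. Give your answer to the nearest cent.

18.90

Risk-neutral probability p = (1 + 0.02 − 0.9)/(1.4 − 0.9) = 0.1200/0.5000 = 0.2400
Terminal stock prices: S_uu = 284.2, S_ud = 182.7, S_dd = 117.5
Terminal payoffs (S − K): max(134.2, 0) = 134.2, max(32.7, 0) = 32.7, max(-32.55, 0) = 0
Node u (S = 203): V_u = 1/1.02·[0.2400·134.2000 + 0.7600·32.7000] = 55.9412
Node d (S = 130.5): V_d = 1/1.02·[0.2400·32.7000 + 0.7600·0.0000] = 7.6941
Node 0 (S = 145): V_0 = 1/1.02·[0.2400·55.9412 + 0.7600·7.6941] = 18.8955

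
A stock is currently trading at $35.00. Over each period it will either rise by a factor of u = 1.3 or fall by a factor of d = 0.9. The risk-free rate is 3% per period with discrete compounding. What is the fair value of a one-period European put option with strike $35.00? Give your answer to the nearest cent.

Risk-neutral probability p = (1 + 0.03 − 0.9)/(1.3 − 0.9) = 0.1300/0.4000 = 0.3250
Terminal stock prices: S_u = 45.5, S_d = 31.5
Terminal payoffs (K − S): max(-10.5, 0) = 0, max(3.5, 0) = 3.5
Node 0 (S = 35): V_0 = 1/1.03·[0.3250·0.0000 + 0.6750·3.5000] = 2.2937

$2.29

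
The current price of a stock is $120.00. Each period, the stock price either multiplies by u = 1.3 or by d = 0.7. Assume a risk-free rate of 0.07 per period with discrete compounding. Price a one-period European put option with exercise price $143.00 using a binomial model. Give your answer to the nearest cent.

$21.14

Risk-neutral probability p = (1 + 0.07 − 0.7)/(1.3 − 0.7) = 0.3700/0.6000 = 0.6167
Terminal stock prices: S_u = 156, S_d = 84
Terminal payoffs (K − S): max(-13, 0) = 0, max(59, 0) = 59
Node 0 (S = 120): V_0 = 1/1.07·[0.6167·0.0000 + 0.3833·59.0000] = 21.1371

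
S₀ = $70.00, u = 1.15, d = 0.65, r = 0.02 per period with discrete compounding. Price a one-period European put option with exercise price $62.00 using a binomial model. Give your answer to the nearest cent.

Risk-neutral probability p = (1 + 0.02 − 0.65)/(1.15 − 0.65) = 0.3700/0.5000 = 0.7400
Terminal stock prices: S_u = 80.5, S_d = 45.5
Terminal payoffs (K − S): max(-18.5, 0) = 0, max(16.5, 0) = 16.5
Node 0 (S = 70): V_0 = 1/1.02·[0.7400·0.0000 + 0.2600·16.5000] = 4.2059

$4.21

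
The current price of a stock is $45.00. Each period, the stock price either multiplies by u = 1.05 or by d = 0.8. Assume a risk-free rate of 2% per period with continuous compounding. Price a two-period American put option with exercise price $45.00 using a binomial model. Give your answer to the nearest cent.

Risk-neutral probability p = (e^0.02 − 0.8)/(1.05 − 0.8) = 0.2202/0.2500 = 0.8808
Terminal stock prices: S_uu = 49.61, S_ud = 37.8, S_dd = 28.8
Terminal payoffs (K − S): max(-4.613, 0) = 0, max(7.2, 0) = 7.2, max(16.2, 0) = 16.2
Node u (S = 47.25): continuation = e^(−0.02)·[0.8808·0.0000 + 0.1192·7.2000] = 0.8412; exercise value = 0.0000 ≤ continuation, so V_u = 0.8412
Node d (S = 36): continuation = e^(−0.02)·[0.8808·7.2000 + 0.1192·16.2000] = 8.1089; exercise value = 9.0000 > continuation, so V_d = 9.0000 (exercise)
Node 0 (S = 45): continuation = e^(−0.02)·[0.8808·0.8412 + 0.1192·9.0000] = 1.7778; exercise value = 0.0000 ≤ continuation, so V_0 = 1.7778

$1.78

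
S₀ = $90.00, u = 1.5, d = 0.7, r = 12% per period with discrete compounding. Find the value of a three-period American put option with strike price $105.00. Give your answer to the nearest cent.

$21.09

Risk-neutral probability p = (1 + 0.12 − 0.7)/(1.5 − 0.7) = 0.4200/0.8000 = 0.5250
Terminal stock prices: S_uuu = 303.8, S_uud = 141.8, S_udd = 66.15, S_ddd = 30.87
Terminal payoffs (K − S): max(-198.8, 0) = 0, max(-36.75, 0) = 0, max(38.85, 0) = 38.85, max(74.13, 0) = 74.13
Node uu (S = 202.5): continuation = 1/1.12·[0.5250·0.0000 + 0.4750·0.0000] = 0.0000; exercise value = 0.0000 ≤ continuation, so V_uu = 0.0000
Node ud (S = 94.5): continuation = 1/1.12·[0.5250·0.0000 + 0.4750·38.8500] = 16.4766; exercise value = 10.5000 ≤ continuation, so V_ud = 16.4766
Node dd (S = 44.1): continuation = 1/1.12·[0.5250·38.8500 + 0.4750·74.1300] = 49.6500; exercise value = 60.9000 > continuation, so V_dd = 60.9000 (exercise)
Node u (S = 135): continuation = 1/1.12·[0.5250·0.0000 + 0.4750·16.4766] = 6.9878; exercise value = 0.0000 ≤ continuation, so V_u = 6.9878
Node d (S = 63): continuation = 1/1.12·[0.5250·16.4766 + 0.4750·60.9000] = 33.5515; exercise value = 42.0000 > continuation, so V_d = 42.0000 (exercise)
Node 0 (S = 90): continuation = 1/1.12·[0.5250·6.9878 + 0.4750·42.0000] = 21.0880; exercise value = 15.0000 ≤ continuation, so V_0 = 21.0880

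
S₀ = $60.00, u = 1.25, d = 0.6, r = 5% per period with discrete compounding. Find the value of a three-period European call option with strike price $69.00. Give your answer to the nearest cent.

$13.81

Risk-neutral probability p = (1 + 0.05 − 0.6)/(1.25 − 0.6) = 0.4500/0.6500 = 0.6923
Terminal stock prices: S_uuu = 117.2, S_uud = 56.25, S_udd = 27, S_ddd = 12.96
Terminal payoffs (S − K): max(48.19, 0) = 48.19, max(-12.75, 0) = 0, max(-42, 0) = 0, max(-56.04, 0) = 0
Node uu (S = 93.75): V_uu = 1/1.05·[0.6923·48.1875 + 0.3077·0.0000] = 31.7720
Node ud (S = 45): V_ud = 1/1.05·[0.6923·0.0000 + 0.3077·0.0000] = 0.0000
Node dd (S = 21.6): V_dd = 1/1.05·[0.6923·0.0000 + 0.3077·0.0000] = 0.0000
Node u (S = 75): V_u = 1/1.05·[0.6923·31.7720 + 0.3077·0.0000] = 20.9486
Node d (S = 36): V_d = 1/1.05·[0.6923·0.0000 + 0.3077·0.0000] = 0.0000
Node 0 (S = 60): V_0 = 1/1.05·[0.6923·20.9486 + 0.3077·0.0000] = 13.8122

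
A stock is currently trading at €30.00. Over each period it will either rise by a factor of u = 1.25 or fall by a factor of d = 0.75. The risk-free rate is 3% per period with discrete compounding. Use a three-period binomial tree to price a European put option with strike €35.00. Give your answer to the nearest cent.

€5.88

Risk-neutral probability p = (1 + 0.03 − 0.75)/(1.25 − 0.75) = 0.2800/0.5000 = 0.5600
Terminal stock prices: S_uuu = 58.59, S_uud = 35.16, S_udd = 21.09, S_ddd = 12.66
Terminal payoffs (K − S): max(-23.59, 0) = 0, max(-0.1562, 0) = 0, max(13.91, 0) = 13.91, max(22.34, 0) = 22.34
Node uu (S = 46.88): V_uu = 1/1.03·[0.5600·0.0000 + 0.4400·0.0000] = 0.0000
Node ud (S = 28.12): V_ud = 1/1.03·[0.5600·0.0000 + 0.4400·13.9062] = 5.9405
Node dd (S = 16.88): V_dd = 1/1.03·[0.5600·13.9062 + 0.4400·22.3438] = 17.1056
Node u (S = 37.5): V_u = 1/1.03·[0.5600·0.0000 + 0.4400·5.9405] = 2.5377
Node d (S = 22.5): V_d = 1/1.03·[0.5600·5.9405 + 0.4400·17.1056] = 10.5370
Node 0 (S = 30): V_0 = 1/1.03·[0.5600·2.5377 + 0.4400·10.5370] = 5.8810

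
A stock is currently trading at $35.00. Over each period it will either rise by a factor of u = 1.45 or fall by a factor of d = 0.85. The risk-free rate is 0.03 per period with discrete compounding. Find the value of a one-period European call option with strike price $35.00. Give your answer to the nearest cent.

Risk-neutral probability p = (1 + 0.03 − 0.85)/(1.45 − 0.85) = 0.1800/0.6000 = 0.3000
Terminal stock prices: S_u = 50.75, S_d = 29.75
Terminal payoffs (S − K): max(15.75, 0) = 15.75, max(-5.25, 0) = 0
Node 0 (S = 35): V_0 = 1/1.03·[0.3000·15.7500 + 0.7000·0.0000] = 4.5874

$4.59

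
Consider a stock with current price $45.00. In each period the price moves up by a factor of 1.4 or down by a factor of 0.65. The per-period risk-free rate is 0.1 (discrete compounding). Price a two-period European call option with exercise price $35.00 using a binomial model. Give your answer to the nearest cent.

Risk-neutral probability p = (1 + 0.1 − 0.65)/(1.4 − 0.65) = 0.4500/0.7500 = 0.6000
Terminal stock prices: S_uu = 88.2, S_ud = 40.95, S_dd = 19.01
Terminal payoffs (S − K): max(53.2, 0) = 53.2, max(5.95, 0) = 5.95, max(-15.99, 0) = 0
Node u (S = 63): V_u = 1/1.1·[0.6000·53.2000 + 0.4000·5.9500] = 31.1818
Node d (S = 29.25): V_d = 1/1.1·[0.6000·5.9500 + 0.4000·0.0000] = 3.2455
Node 0 (S = 45): V_0 = 1/1.1·[0.6000·31.1818 + 0.4000·3.2455] = 18.1884

$18.19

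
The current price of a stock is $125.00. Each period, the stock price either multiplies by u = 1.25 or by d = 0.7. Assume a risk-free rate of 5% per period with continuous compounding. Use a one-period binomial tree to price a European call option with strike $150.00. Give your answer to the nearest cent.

Risk-neutral probability p = (e^0.05 − 0.7)/(1.25 − 0.7) = 0.3513/0.5500 = 0.6387
Terminal stock prices: S_u = 156.2, S_d = 87.5
Terminal payoffs (S − K): max(6.25, 0) = 6.25, max(-62.5, 0) = 0
Node 0 (S = 125): V_0 = e^(−0.05)·[0.6387·6.2500 + 0.3613·0.0000] = 3.7970

$3.80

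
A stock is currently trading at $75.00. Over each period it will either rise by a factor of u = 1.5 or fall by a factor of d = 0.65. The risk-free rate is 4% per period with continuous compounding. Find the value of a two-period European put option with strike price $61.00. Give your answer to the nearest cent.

$7.90

Risk-neutral probability p = (e^0.04 − 0.65)/(1.5 − 0.65) = 0.3908/0.8500 = 0.4598
Terminal stock prices: S_uu = 168.8, S_ud = 73.12, S_dd = 31.69
Terminal payoffs (K − S): max(-107.8, 0) = 0, max(-12.12, 0) = 0, max(29.31, 0) = 29.31
Node u (S = 112.5): V_u = e^(−0.04)·[0.4598·0.0000 + 0.5402·0.0000] = 0.0000
Node d (S = 48.75): V_d = e^(−0.04)·[0.4598·0.0000 + 0.5402·29.3125] = 15.2144
Node 0 (S = 75): V_0 = e^(−0.04)·[0.4598·0.0000 + 0.5402·15.2144] = 7.8969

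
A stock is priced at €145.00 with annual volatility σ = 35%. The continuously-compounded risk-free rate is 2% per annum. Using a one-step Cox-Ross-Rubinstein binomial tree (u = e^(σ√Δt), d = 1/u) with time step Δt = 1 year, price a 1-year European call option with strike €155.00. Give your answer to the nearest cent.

€21.98

CRR parameters: u = e^(σ√Δt) = e^(0.35·√1) = 1.4191, d = 1/u = 0.7047
Per-period rate: rΔt = 0.02·1 = 0.02, so R = e^0.02 = 1.0202
Risk-neutral probability p = (e^0.02 − 0.7047)/(1.4191 − 0.7047) = 0.3155/0.7144 = 0.4417
Terminal stock prices: S_u = 205.8, S_d = 102.2
Terminal payoffs (S − K): max(50.76, 0) = 50.76, max(-52.82, 0) = 0
Node 0 (S = 145): V_0 = e^(−0.02)·[0.4417·50.7648 + 0.5583·0.0000] = 21.9768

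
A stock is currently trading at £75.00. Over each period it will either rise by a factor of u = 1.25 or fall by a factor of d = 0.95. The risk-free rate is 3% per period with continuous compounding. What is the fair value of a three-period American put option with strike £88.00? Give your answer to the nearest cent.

£13.00

Risk-neutral probability p = (e^0.03 − 0.95)/(1.25 − 0.95) = 0.0805/0.3000 = 0.2682
Terminal stock prices: S_uuu = 146.5, S_uud = 111.3, S_udd = 84.61, S_ddd = 64.3
Terminal payoffs (K − S): max(-58.48, 0) = 0, max(-23.33, 0) = 0, max(3.391, 0) = 3.391, max(23.7, 0) = 23.7
Node uu (S = 117.2): continuation = e^(−0.03)·[0.2682·0.0000 + 0.7318·0.0000] = 0.0000; exercise value = 0.0000 ≤ continuation, so V_uu = 0.0000
Node ud (S = 89.06): continuation = e^(−0.03)·[0.2682·0.0000 + 0.7318·3.3906] = 2.4080; exercise value = 0.0000 ≤ continuation, so V_ud = 2.4080
Node dd (S = 67.69): continuation = e^(−0.03)·[0.2682·3.3906 + 0.7318·23.6969] = 17.7117; exercise value = 20.3125 > continuation, so V_dd = 20.3125 (exercise)
Node u (S = 93.75): continuation = e^(−0.03)·[0.2682·0.0000 + 0.7318·2.4080] = 1.7101; exercise value = 0.0000 ≤ continuation, so V_u = 1.7101
Node d (S = 71.25): continuation = e^(−0.03)·[0.2682·2.4080 + 0.7318·20.3125] = 15.0524; exercise value = 16.7500 > continuation, so V_d = 16.7500 (exercise)
Node 0 (S = 75): continuation = e^(−0.03)·[0.2682·1.7101 + 0.7318·16.7500] = 12.3407; exercise value = 13.0000 > continuation, so V_0 = 13.0000 (exercise)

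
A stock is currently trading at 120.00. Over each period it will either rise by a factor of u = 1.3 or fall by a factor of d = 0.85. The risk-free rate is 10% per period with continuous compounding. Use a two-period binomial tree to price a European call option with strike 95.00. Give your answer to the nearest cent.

Risk-neutral probability p = (e^0.1 − 0.85)/(1.3 − 0.85) = 0.2552/0.4500 = 0.5670
Terminal stock prices: S_uu = 202.8, S_ud = 132.6, S_dd = 86.7
Terminal payoffs (S − K): max(107.8, 0) = 107.8, max(37.6, 0) = 37.6, max(-8.3, 0) = 0
Node u (S = 156): V_u = e^(−0.1)·[0.5670·107.8000 + 0.4330·37.6000] = 70.0404
Node d (S = 102): V_d = e^(−0.1)·[0.5670·37.6000 + 0.4330·0.0000] = 19.2920
Node 0 (S = 120): V_0 = e^(−0.1)·[0.5670·70.0404 + 0.4330·19.2920] = 43.4944

43.49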